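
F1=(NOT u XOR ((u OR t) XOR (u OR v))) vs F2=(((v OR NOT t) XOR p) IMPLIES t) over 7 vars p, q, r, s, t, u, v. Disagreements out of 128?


F1 = (NOT u XOR ((u OR t) XOR (u OR v)))
F2 = (((v OR NOT t) XOR p) IMPLIES t)
Evaluate both on each of 128 rows (bits = p,q,r,s,t,u,v):
  row 0 [0000000]: F1=1 F2=0 (differ) -> 1
  row 1 [0000001]: F1=0 F2=0 -> 0
  row 2 [0000010]: F1=0 F2=0 -> 0
  row 3 [0000011]: F1=0 F2=0 -> 0
  row 4 [0000100]: F1=0 F2=1 (differ) -> 1
  (every remaining row is evaluated the same way; all 128 results are listed next)
Full result column, 8 rows per line (p,q,r,s fixed per line; t,u,v runs 000..111 left to right):
  rows 0-7 [p,q,r,s=0000]: 10001011  (ones: 4)
  rows 8-15 [p,q,r,s=0001]: 10001011  (ones: 4)
  rows 16-23 [p,q,r,s=0010]: 10001011  (ones: 4)
  rows 24-31 [p,q,r,s=0011]: 10001011  (ones: 4)
  rows 32-39 [p,q,r,s=0100]: 10001011  (ones: 4)
  rows 40-47 [p,q,r,s=0101]: 10001011  (ones: 4)
  rows 48-55 [p,q,r,s=0110]: 10001011  (ones: 4)
  rows 56-63 [p,q,r,s=0111]: 10001011  (ones: 4)
  rows 64-71 [p,q,r,s=1000]: 01111011  (ones: 6)
  rows 72-79 [p,q,r,s=1001]: 01111011  (ones: 6)
  rows 80-87 [p,q,r,s=1010]: 01111011  (ones: 6)
  rows 88-95 [p,q,r,s=1011]: 01111011  (ones: 6)
  rows 96-103 [p,q,r,s=1100]: 01111011  (ones: 6)
  rows 104-111 [p,q,r,s=1101]: 01111011  (ones: 6)
  rows 112-119 [p,q,r,s=1110]: 01111011  (ones: 6)
  rows 120-127 [p,q,r,s=1111]: 01111011  (ones: 6)
Disagreements = 4+4+4+4+4+4+4+4+6+6+6+6+6+6+6+6 = 80

80


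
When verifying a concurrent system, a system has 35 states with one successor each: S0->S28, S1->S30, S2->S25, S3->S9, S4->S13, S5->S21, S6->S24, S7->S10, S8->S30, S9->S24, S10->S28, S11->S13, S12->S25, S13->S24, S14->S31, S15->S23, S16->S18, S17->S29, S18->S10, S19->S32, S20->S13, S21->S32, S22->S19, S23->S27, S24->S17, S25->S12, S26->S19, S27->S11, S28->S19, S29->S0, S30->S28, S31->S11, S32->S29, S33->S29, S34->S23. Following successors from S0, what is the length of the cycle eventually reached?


Trace from S0 until a state repeats:
  S0 -> S28 -> S19 -> S32 -> S29 -> S0
S0 first seen at step 0, revisited at step 5.
Cycle length = 5 - 0 = 5

5


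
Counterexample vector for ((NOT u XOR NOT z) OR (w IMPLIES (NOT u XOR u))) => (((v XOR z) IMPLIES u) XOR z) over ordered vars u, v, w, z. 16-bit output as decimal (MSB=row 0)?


F1 = ((NOT u XOR NOT z) OR (w IMPLIES (NOT u XOR u)))
F2 = (((v XOR z) IMPLIES u) XOR z)
Counterexample to F1=>F2 is where F1=1 and F2=0.
Evaluate each row (bits = u,v,w,z, MSB first):
  row 0 [0000]: F1=1 F2=1 -> F1&~F2 -> 0
  row 1 [0001]: F1=1 F2=1 -> F1&~F2 -> 0
  row 2 [0010]: F1=1 F2=1 -> F1&~F2 -> 0
  row 3 [0011]: F1=1 F2=1 -> F1&~F2 -> 0
  row 4 [0100]: F1=1 F2=0 -> F1&~F2 -> 1
  row 5 [0101]: F1=1 F2=0 -> F1&~F2 -> 1
  row 6 [0110]: F1=1 F2=0 -> F1&~F2 -> 1
  row 7 [0111]: F1=1 F2=0 -> F1&~F2 -> 1
  row 8 [1000]: F1=1 F2=1 -> F1&~F2 -> 0
  row 9 [1001]: F1=1 F2=0 -> F1&~F2 -> 1
  row 10 [1010]: F1=1 F2=1 -> F1&~F2 -> 0
  row 11 [1011]: F1=1 F2=0 -> F1&~F2 -> 1
  row 12 [1100]: F1=1 F2=1 -> F1&~F2 -> 0
  row 13 [1101]: F1=1 F2=0 -> F1&~F2 -> 1
  row 14 [1110]: F1=1 F2=1 -> F1&~F2 -> 0
  row 15 [1111]: F1=1 F2=0 -> F1&~F2 -> 1
Full result column, 4 rows per line (u,v fixed per line; w,z runs 00..11 left to right):
  rows 0-3 [u,v=00]: 0000  = hex 0
  rows 4-7 [u,v=01]: 1111  = hex F
  rows 8-11 [u,v=10]: 0101  = hex 5
  rows 12-15 [u,v=11]: 0101  = hex 5
Counterexample vector (row 0 .. row 15) = 0000111101010101
Output column grouped in 4s = 0000 1111 0101 0101 = 0x0F55
Convert to decimal digit by digit (value = value*16 + digit):
  0 -> 0
  0*16 + 15 (F) = 15
  15*16 + 5 = 245
  245*16 + 5 = 3925
Decimal = 3925

3925


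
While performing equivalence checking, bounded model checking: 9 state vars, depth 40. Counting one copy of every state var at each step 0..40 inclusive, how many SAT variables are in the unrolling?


BMC unrolls to depth k, creating one copy of each state var for steps 0..k.
Step count = 40 + 1 = 41 (steps 0 through 40)
Vars per step = 9
Total = 9 * 41 = 369

369


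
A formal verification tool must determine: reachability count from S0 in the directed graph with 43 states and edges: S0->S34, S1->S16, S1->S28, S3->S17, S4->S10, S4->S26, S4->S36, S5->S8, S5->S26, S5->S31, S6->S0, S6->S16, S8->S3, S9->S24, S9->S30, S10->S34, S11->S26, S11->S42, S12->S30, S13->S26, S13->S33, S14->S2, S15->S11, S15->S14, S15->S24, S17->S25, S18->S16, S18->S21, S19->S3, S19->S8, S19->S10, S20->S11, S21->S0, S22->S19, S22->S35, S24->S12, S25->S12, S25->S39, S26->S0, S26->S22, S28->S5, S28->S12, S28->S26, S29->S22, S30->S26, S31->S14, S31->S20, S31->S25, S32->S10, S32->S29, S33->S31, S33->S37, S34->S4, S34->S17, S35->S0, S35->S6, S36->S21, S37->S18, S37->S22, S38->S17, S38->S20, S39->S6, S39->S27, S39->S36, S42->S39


BFS from S0:
  layer 0: {S0}
  layer 1: {S34}
  layer 2: {S4, S17}
  layer 3: {S10, S25, S26, S36}
  layer 4: {S12, S21, S22, S39}
  layer 5: {S6, S19, S27, S30, S35}
  layer 6: {S3, S8, S16}
Reachable set: {S0, S3, S4, S6, S8, S10, S12, S16, S17, S19, S21, S22, S25, S26, S27, S30, S34, S35, S36, S39}
Count = 20

20


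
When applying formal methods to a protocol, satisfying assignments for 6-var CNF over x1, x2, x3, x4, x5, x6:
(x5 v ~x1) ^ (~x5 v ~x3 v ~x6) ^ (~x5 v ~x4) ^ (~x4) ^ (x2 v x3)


CNF with 5 clauses over 6 vars (64 assignments).
An assignment satisfies CNF iff every clause has >=1 true literal.
Check each row (bits = x1,x2,x3,x4,x5,x6; clause T/F shown):
  row 0 [000000]: clauses=TTTTF -> 0
  row 1 [000001]: clauses=TTTTF -> 0
  row 2 [000010]: clauses=TTTTF -> 0
  row 3 [000011]: clauses=TTTTF -> 0
  row 4 [000100]: clauses=TTTFF -> 0
  (every remaining row is evaluated the same way; all 64 results are listed next)
Full result column, 8 rows per line (x1,x2,x3 fixed per line; x4,x5,x6 runs 000..111 left to right):
  rows 0-7 [x1,x2,x3=000]: 00000000  (ones: 0)
  rows 8-15 [x1,x2,x3=001]: 11100000  (ones: 3)
  rows 16-23 [x1,x2,x3=010]: 11110000  (ones: 4)
  rows 24-31 [x1,x2,x3=011]: 11100000  (ones: 3)
  rows 32-39 [x1,x2,x3=100]: 00000000  (ones: 0)
  rows 40-47 [x1,x2,x3=101]: 00100000  (ones: 1)
  rows 48-55 [x1,x2,x3=110]: 00110000  (ones: 2)
  rows 56-63 [x1,x2,x3=111]: 00100000  (ones: 1)
Satisfying assignments = 0+3+4+3+0+1+2+1 = 14

14


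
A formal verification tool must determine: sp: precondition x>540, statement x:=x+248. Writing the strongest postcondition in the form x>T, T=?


Formula: sp(P, x:=E) = exists old_x. (x = E[old_x/x]) AND P[old_x/x] (old_x is the value of x before the assignment; eliminate old_x by solving x = E[old_x/x] for old_x)
Step 1: Precondition P: x>540, i.e. old_x > 540
Step 2: Assignment gives x = old_x + 248, so old_x = x - 248
Step 3: Substitute into P: x - 248 > 540
Step 4: Simplify: x > 540+248 = 788

788


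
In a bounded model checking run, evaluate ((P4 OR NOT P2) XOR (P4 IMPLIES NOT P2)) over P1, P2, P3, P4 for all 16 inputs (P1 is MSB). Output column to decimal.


Formula: ((P4 OR NOT P2) XOR (P4 IMPLIES NOT P2)) over P1, P2, P3, P4 (16 rows)
Evaluate each row (bits = P1,P2,P3,P4, MSB first):
  row 0 [0000]: ((0 OR NOT 0) XOR (0 IMPLIES NOT 0)) -> 0
  row 1 [0001]: ((1 OR NOT 0) XOR (1 IMPLIES NOT 0)) -> 0
  row 2 [0010]: ((0 OR NOT 0) XOR (0 IMPLIES NOT 0)) -> 0
  row 3 [0011]: ((1 OR NOT 0) XOR (1 IMPLIES NOT 0)) -> 0
  row 4 [0100]: ((0 OR NOT 1) XOR (0 IMPLIES NOT 1)) -> 1
  row 5 [0101]: ((1 OR NOT 1) XOR (1 IMPLIES NOT 1)) -> 1
  row 6 [0110]: ((0 OR NOT 1) XOR (0 IMPLIES NOT 1)) -> 1
  row 7 [0111]: ((1 OR NOT 1) XOR (1 IMPLIES NOT 1)) -> 1
  row 8 [1000]: ((0 OR NOT 0) XOR (0 IMPLIES NOT 0)) -> 0
  row 9 [1001]: ((1 OR NOT 0) XOR (1 IMPLIES NOT 0)) -> 0
  row 10 [1010]: ((0 OR NOT 0) XOR (0 IMPLIES NOT 0)) -> 0
  row 11 [1011]: ((1 OR NOT 0) XOR (1 IMPLIES NOT 0)) -> 0
  row 12 [1100]: ((0 OR NOT 1) XOR (0 IMPLIES NOT 1)) -> 1
  row 13 [1101]: ((1 OR NOT 1) XOR (1 IMPLIES NOT 1)) -> 1
  row 14 [1110]: ((0 OR NOT 1) XOR (0 IMPLIES NOT 1)) -> 1
  row 15 [1111]: ((1 OR NOT 1) XOR (1 IMPLIES NOT 1)) -> 1
Full result column, 4 rows per line (P1,P2 fixed per line; P3,P4 runs 00..11 left to right):
  rows 0-3 [P1,P2=00]: 0000  = hex 0
  rows 4-7 [P1,P2=01]: 1111  = hex F
  rows 8-11 [P1,P2=10]: 0000  = hex 0
  rows 12-15 [P1,P2=11]: 1111  = hex F
Output column (row 0 .. row 15) = 0000111100001111
Output column grouped in 4s = 0000 1111 0000 1111 = 0x0F0F
Convert to decimal digit by digit (value = value*16 + digit):
  0 -> 0
  0*16 + 15 (F) = 15
  15*16 + 0 = 240
  240*16 + 15 (F) = 3855
Decimal = 3855

3855


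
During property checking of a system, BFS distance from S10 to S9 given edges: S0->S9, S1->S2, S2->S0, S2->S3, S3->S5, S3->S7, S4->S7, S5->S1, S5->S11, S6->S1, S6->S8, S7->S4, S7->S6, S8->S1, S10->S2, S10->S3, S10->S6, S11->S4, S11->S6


BFS layer-by-layer from S10:
  dist 0: {S10}
  dist 1: {S2, S3, S6}
  dist 2: {S0, S1, S5, S7, S8}
  dist 3: {S4, S9, S11}
  -> S9 reached at distance 3
Shortest path length = 3

3


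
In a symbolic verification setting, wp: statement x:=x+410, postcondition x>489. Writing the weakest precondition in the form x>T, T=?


Formula: wp(x:=E, P) = P[E/x] (substitute E for x in postcondition)
Step 1: Postcondition: x>489
Step 2: Substitute x+410 for x: x+410>489
Step 3: Solve for x: x > 489-410 = 79

79


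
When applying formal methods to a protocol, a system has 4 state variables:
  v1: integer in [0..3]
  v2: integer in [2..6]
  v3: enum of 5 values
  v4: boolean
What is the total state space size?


State space = product of domain sizes of all variables.
Domain sizes:
  v1 (integer in [0..3]): 4
  v2 (integer in [2..6]): 5
  v3 (enum of 5 values): 5
  v4 (boolean): 2
Product = 4 * 5 * 5 * 2 = 200

200


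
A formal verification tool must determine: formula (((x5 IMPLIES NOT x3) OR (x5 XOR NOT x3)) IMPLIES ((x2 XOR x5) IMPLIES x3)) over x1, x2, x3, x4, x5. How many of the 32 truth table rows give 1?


Formula: (((x5 IMPLIES NOT x3) OR (x5 XOR NOT x3)) IMPLIES ((x2 XOR x5) IMPLIES x3)) over 5 vars (32 rows)
Evaluate each row (x1, x2, x3, x4, x5 as bits, MSB first):
  row 0 [00000]: (((0 IMPLIES NOT 0) OR (0 XOR NOT 0)) IMPLIES ((0 XOR 0) IMPLIES 0)) -> 1
  row 1 [00001]: (((1 IMPLIES NOT 0) OR (1 XOR NOT 0)) IMPLIES ((0 XOR 1) IMPLIES 0)) -> 0
  row 2 [00010]: (((0 IMPLIES NOT 0) OR (0 XOR NOT 0)) IMPLIES ((0 XOR 0) IMPLIES 0)) -> 1
  row 3 [00011]: (((1 IMPLIES NOT 0) OR (1 XOR NOT 0)) IMPLIES ((0 XOR 1) IMPLIES 0)) -> 0
  row 4 [00100]: (((0 IMPLIES NOT 1) OR (0 XOR NOT 1)) IMPLIES ((0 XOR 0) IMPLIES 1)) -> 1
  row 5 [00101]: (((1 IMPLIES NOT 1) OR (1 XOR NOT 1)) IMPLIES ((0 XOR 1) IMPLIES 1)) -> 1
  row 6 [00110]: (((0 IMPLIES NOT 1) OR (0 XOR NOT 1)) IMPLIES ((0 XOR 0) IMPLIES 1)) -> 1
  row 7 [00111]: (((1 IMPLIES NOT 1) OR (1 XOR NOT 1)) IMPLIES ((0 XOR 1) IMPLIES 1)) -> 1
  row 8 [01000]: (((0 IMPLIES NOT 0) OR (0 XOR NOT 0)) IMPLIES ((1 XOR 0) IMPLIES 0)) -> 0
  row 9 [01001]: (((1 IMPLIES NOT 0) OR (1 XOR NOT 0)) IMPLIES ((1 XOR 1) IMPLIES 0)) -> 1
  row 10 [01010]: (((0 IMPLIES NOT 0) OR (0 XOR NOT 0)) IMPLIES ((1 XOR 0) IMPLIES 0)) -> 0
  row 11 [01011]: (((1 IMPLIES NOT 0) OR (1 XOR NOT 0)) IMPLIES ((1 XOR 1) IMPLIES 0)) -> 1
  row 12 [01100]: (((0 IMPLIES NOT 1) OR (0 XOR NOT 1)) IMPLIES ((1 XOR 0) IMPLIES 1)) -> 1
  row 13 [01101]: (((1 IMPLIES NOT 1) OR (1 XOR NOT 1)) IMPLIES ((1 XOR 1) IMPLIES 1)) -> 1
  row 14 [01110]: (((0 IMPLIES NOT 1) OR (0 XOR NOT 1)) IMPLIES ((1 XOR 0) IMPLIES 1)) -> 1
  row 15 [01111]: (((1 IMPLIES NOT 1) OR (1 XOR NOT 1)) IMPLIES ((1 XOR 1) IMPLIES 1)) -> 1
  row 16 [10000]: (((0 IMPLIES NOT 0) OR (0 XOR NOT 0)) IMPLIES ((0 XOR 0) IMPLIES 0)) -> 1
  row 17 [10001]: (((1 IMPLIES NOT 0) OR (1 XOR NOT 0)) IMPLIES ((0 XOR 1) IMPLIES 0)) -> 0
  row 18 [10010]: (((0 IMPLIES NOT 0) OR (0 XOR NOT 0)) IMPLIES ((0 XOR 0) IMPLIES 0)) -> 1
  row 19 [10011]: (((1 IMPLIES NOT 0) OR (1 XOR NOT 0)) IMPLIES ((0 XOR 1) IMPLIES 0)) -> 0
  row 20 [10100]: (((0 IMPLIES NOT 1) OR (0 XOR NOT 1)) IMPLIES ((0 XOR 0) IMPLIES 1)) -> 1
  row 21 [10101]: (((1 IMPLIES NOT 1) OR (1 XOR NOT 1)) IMPLIES ((0 XOR 1) IMPLIES 1)) -> 1
  row 22 [10110]: (((0 IMPLIES NOT 1) OR (0 XOR NOT 1)) IMPLIES ((0 XOR 0) IMPLIES 1)) -> 1
  row 23 [10111]: (((1 IMPLIES NOT 1) OR (1 XOR NOT 1)) IMPLIES ((0 XOR 1) IMPLIES 1)) -> 1
  row 24 [11000]: (((0 IMPLIES NOT 0) OR (0 XOR NOT 0)) IMPLIES ((1 XOR 0) IMPLIES 0)) -> 0
  row 25 [11001]: (((1 IMPLIES NOT 0) OR (1 XOR NOT 0)) IMPLIES ((1 XOR 1) IMPLIES 0)) -> 1
  row 26 [11010]: (((0 IMPLIES NOT 0) OR (0 XOR NOT 0)) IMPLIES ((1 XOR 0) IMPLIES 0)) -> 0
  row 27 [11011]: (((1 IMPLIES NOT 0) OR (1 XOR NOT 0)) IMPLIES ((1 XOR 1) IMPLIES 0)) -> 1
  row 28 [11100]: (((0 IMPLIES NOT 1) OR (0 XOR NOT 1)) IMPLIES ((1 XOR 0) IMPLIES 1)) -> 1
  row 29 [11101]: (((1 IMPLIES NOT 1) OR (1 XOR NOT 1)) IMPLIES ((1 XOR 1) IMPLIES 1)) -> 1
  row 30 [11110]: (((0 IMPLIES NOT 1) OR (0 XOR NOT 1)) IMPLIES ((1 XOR 0) IMPLIES 1)) -> 1
  row 31 [11111]: (((1 IMPLIES NOT 1) OR (1 XOR NOT 1)) IMPLIES ((1 XOR 1) IMPLIES 1)) -> 1
Full result column, 8 rows per line (x1,x2 fixed per line; x3,x4,x5 runs 000..111 left to right):
  rows 0-7 [x1,x2=00]: 10101111  (ones: 6)
  rows 8-15 [x1,x2=01]: 01011111  (ones: 6)
  rows 16-23 [x1,x2=10]: 10101111  (ones: 6)
  rows 24-31 [x1,x2=11]: 01011111  (ones: 6)
Count of 1-rows = 6+6+6+6 = 24

24


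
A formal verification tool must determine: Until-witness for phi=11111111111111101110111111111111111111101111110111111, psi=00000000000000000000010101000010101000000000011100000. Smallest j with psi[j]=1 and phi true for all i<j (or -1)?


(phi U psi) at 0: need smallest j with psi[j]=1 and phi[i]=1 for all i in [0,j).
Scan from step 0:
  step 0: phi=1, psi=0 -> continue
  step 1: phi=1, psi=0 -> continue
  step 2: phi=1, psi=0 -> continue
  step 3: phi=1, psi=0 -> continue
  step 15: phi=0 -> phi-prefix broken from here
  step 21: psi=1 but phi already failed -> not a witness
  step 23: psi=1 but phi already failed -> not a witness
  step 25: psi=1 but phi already failed -> not a witness
  step 30: psi=1 but phi already failed -> not a witness
  step 32: psi=1 but phi already failed -> not a witness
  step 34: psi=1 but phi already failed -> not a witness
  step 45: psi=1 but phi already failed -> not a witness
  step 46: psi=1 but phi already failed -> not a witness
  step 47: psi=1 but phi already failed -> not a witness
  end of trace: no witness -> -1
Witness step = -1

-1


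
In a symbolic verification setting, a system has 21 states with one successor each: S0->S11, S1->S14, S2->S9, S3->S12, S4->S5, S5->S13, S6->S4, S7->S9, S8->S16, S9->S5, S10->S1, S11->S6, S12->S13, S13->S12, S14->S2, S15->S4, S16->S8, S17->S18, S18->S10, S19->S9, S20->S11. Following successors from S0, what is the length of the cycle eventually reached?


Trace from S0 until a state repeats:
  S0 -> S11 -> S6 -> S4 -> S5 -> S13 -> S12 -> S13
S13 first seen at step 5, revisited at step 7.
Cycle length = 7 - 5 = 2

2


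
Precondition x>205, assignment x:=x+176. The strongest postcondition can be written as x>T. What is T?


Formula: sp(P, x:=E) = exists old_x. (x = E[old_x/x]) AND P[old_x/x] (old_x is the value of x before the assignment; eliminate old_x by solving x = E[old_x/x] for old_x)
Step 1: Precondition P: x>205, i.e. old_x > 205
Step 2: Assignment gives x = old_x + 176, so old_x = x - 176
Step 3: Substitute into P: x - 176 > 205
Step 4: Simplify: x > 205+176 = 381

381


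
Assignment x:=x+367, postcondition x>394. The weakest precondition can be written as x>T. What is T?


Formula: wp(x:=E, P) = P[E/x] (substitute E for x in postcondition)
Step 1: Postcondition: x>394
Step 2: Substitute x+367 for x: x+367>394
Step 3: Solve for x: x > 394-367 = 27

27


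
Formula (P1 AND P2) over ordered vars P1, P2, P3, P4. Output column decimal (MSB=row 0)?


Formula: (P1 AND P2) over P1, P2, P3, P4 (16 rows)
Evaluate each row (bits = P1,P2,P3,P4, MSB first):
  row 0 [0000]: (0 AND 0) -> 0
  row 1 [0001]: (0 AND 0) -> 0
  row 2 [0010]: (0 AND 0) -> 0
  row 3 [0011]: (0 AND 0) -> 0
  row 4 [0100]: (0 AND 1) -> 0
  row 5 [0101]: (0 AND 1) -> 0
  row 6 [0110]: (0 AND 1) -> 0
  row 7 [0111]: (0 AND 1) -> 0
  row 8 [1000]: (1 AND 0) -> 0
  row 9 [1001]: (1 AND 0) -> 0
  row 10 [1010]: (1 AND 0) -> 0
  row 11 [1011]: (1 AND 0) -> 0
  row 12 [1100]: (1 AND 1) -> 1
  row 13 [1101]: (1 AND 1) -> 1
  row 14 [1110]: (1 AND 1) -> 1
  row 15 [1111]: (1 AND 1) -> 1
Full result column, 4 rows per line (P1,P2 fixed per line; P3,P4 runs 00..11 left to right):
  rows 0-3 [P1,P2=00]: 0000  = hex 0
  rows 4-7 [P1,P2=01]: 0000  = hex 0
  rows 8-11 [P1,P2=10]: 0000  = hex 0
  rows 12-15 [P1,P2=11]: 1111  = hex F
Output column (row 0 .. row 15) = 0000000000001111
Output column grouped in 4s = 0000 0000 0000 1111 = 0x000F
Convert to decimal digit by digit (value = value*16 + digit):
  0 -> 0
  0*16 + 0 = 0
  0*16 + 0 = 0
  0*16 + 15 (F) = 15
Decimal = 15

15


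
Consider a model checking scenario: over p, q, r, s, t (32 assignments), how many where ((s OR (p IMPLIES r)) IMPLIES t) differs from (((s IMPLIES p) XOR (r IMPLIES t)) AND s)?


F1 = ((s OR (p IMPLIES r)) IMPLIES t)
F2 = (((s IMPLIES p) XOR (r IMPLIES t)) AND s)
Evaluate both on each of 32 rows (bits = p,q,r,s,t):
  row 0 [00000]: F1=0 F2=0 -> 0
  row 1 [00001]: F1=1 F2=0 (differ) -> 1
  row 2 [00010]: F1=0 F2=1 (differ) -> 1
  row 3 [00011]: F1=1 F2=1 -> 0
  row 4 [00100]: F1=0 F2=0 -> 0
  row 5 [00101]: F1=1 F2=0 (differ) -> 1
  row 6 [00110]: F1=0 F2=0 -> 0
  row 7 [00111]: F1=1 F2=1 -> 0
  row 8 [01000]: F1=0 F2=0 -> 0
  row 9 [01001]: F1=1 F2=0 (differ) -> 1
  row 10 [01010]: F1=0 F2=1 (differ) -> 1
  row 11 [01011]: F1=1 F2=1 -> 0
  row 12 [01100]: F1=0 F2=0 -> 0
  row 13 [01101]: F1=1 F2=0 (differ) -> 1
  row 14 [01110]: F1=0 F2=0 -> 0
  row 15 [01111]: F1=1 F2=1 -> 0
  row 16 [10000]: F1=1 F2=0 (differ) -> 1
  row 17 [10001]: F1=1 F2=0 (differ) -> 1
  row 18 [10010]: F1=0 F2=0 -> 0
  row 19 [10011]: F1=1 F2=0 (differ) -> 1
  row 20 [10100]: F1=0 F2=0 -> 0
  row 21 [10101]: F1=1 F2=0 (differ) -> 1
  row 22 [10110]: F1=0 F2=1 (differ) -> 1
  row 23 [10111]: F1=1 F2=0 (differ) -> 1
  row 24 [11000]: F1=1 F2=0 (differ) -> 1
  row 25 [11001]: F1=1 F2=0 (differ) -> 1
  row 26 [11010]: F1=0 F2=0 -> 0
  row 27 [11011]: F1=1 F2=0 (differ) -> 1
  row 28 [11100]: F1=0 F2=0 -> 0
  row 29 [11101]: F1=1 F2=0 (differ) -> 1
  row 30 [11110]: F1=0 F2=1 (differ) -> 1
  row 31 [11111]: F1=1 F2=0 (differ) -> 1
Full result column, 8 rows per line (p,q fixed per line; r,s,t runs 000..111 left to right):
  rows 0-7 [p,q=00]: 01100100  (ones: 3)
  rows 8-15 [p,q=01]: 01100100  (ones: 3)
  rows 16-23 [p,q=10]: 11010111  (ones: 6)
  rows 24-31 [p,q=11]: 11010111  (ones: 6)
Disagreements = 3+3+6+6 = 18

18


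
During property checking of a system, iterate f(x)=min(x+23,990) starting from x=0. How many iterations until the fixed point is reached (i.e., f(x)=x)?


Step 1: x=0, cap=990, increment=23
Step 2: x grows by 23 each step until capped at 990; fixed point is x=990
Step 3: iterations = ceil(990/23) = 44

44


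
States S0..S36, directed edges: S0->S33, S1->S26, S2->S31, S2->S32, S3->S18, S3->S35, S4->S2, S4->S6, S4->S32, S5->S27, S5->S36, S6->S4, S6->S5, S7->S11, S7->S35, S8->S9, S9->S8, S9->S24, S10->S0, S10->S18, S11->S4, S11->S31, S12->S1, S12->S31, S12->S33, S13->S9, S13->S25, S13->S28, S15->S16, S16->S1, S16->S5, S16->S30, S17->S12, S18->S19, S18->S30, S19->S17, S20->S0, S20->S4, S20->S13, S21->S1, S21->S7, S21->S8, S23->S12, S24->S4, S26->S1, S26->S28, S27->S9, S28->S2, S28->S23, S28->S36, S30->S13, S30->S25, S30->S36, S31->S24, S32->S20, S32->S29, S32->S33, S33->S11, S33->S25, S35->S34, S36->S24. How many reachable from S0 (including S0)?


BFS from S0:
  layer 0: {S0}
  layer 1: {S33}
  layer 2: {S11, S25}
  layer 3: {S4, S31}
  layer 4: {S2, S6, S24, S32}
  layer 5: {S5, S20, S29}
  layer 6: {S13, S27, S36}
  layer 7: {S9, S28}
  layer 8: {S8, S23}
  layer 9: {S12}
  layer 10: {S1}
  layer 11: {S26}
Reachable set: {S0, S1, S2, S4, S5, S6, S8, S9, S11, S12, S13, S20, S23, S24, S25, S26, S27, S28, S29, S31, S32, S33, S36}
Count = 23

23


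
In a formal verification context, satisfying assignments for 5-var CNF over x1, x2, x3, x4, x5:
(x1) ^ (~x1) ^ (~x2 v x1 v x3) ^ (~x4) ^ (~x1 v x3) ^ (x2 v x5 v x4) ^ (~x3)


CNF with 7 clauses over 5 vars (32 assignments).
An assignment satisfies CNF iff every clause has >=1 true literal.
Check each row (bits = x1,x2,x3,x4,x5; clause T/F shown):
  row 0 [00000]: clauses=FTTTTFT -> 0
  row 1 [00001]: clauses=FTTTTTT -> 0
  row 2 [00010]: clauses=FTTFTTT -> 0
  row 3 [00011]: clauses=FTTFTTT -> 0
  row 4 [00100]: clauses=FTTTTFF -> 0
  row 5 [00101]: clauses=FTTTTTF -> 0
  row 6 [00110]: clauses=FTTFTTF -> 0
  row 7 [00111]: clauses=FTTFTTF -> 0
  row 8 [01000]: clauses=FTFTTTT -> 0
  row 9 [01001]: clauses=FTFTTTT -> 0
  row 10 [01010]: clauses=FTFFTTT -> 0
  row 11 [01011]: clauses=FTFFTTT -> 0
  row 12 [01100]: clauses=FTTTTTF -> 0
  row 13 [01101]: clauses=FTTTTTF -> 0
  row 14 [01110]: clauses=FTTFTTF -> 0
  row 15 [01111]: clauses=FTTFTTF -> 0
  row 16 [10000]: clauses=TFTTFFT -> 0
  row 17 [10001]: clauses=TFTTFTT -> 0
  row 18 [10010]: clauses=TFTFFTT -> 0
  row 19 [10011]: clauses=TFTFFTT -> 0
  row 20 [10100]: clauses=TFTTTFF -> 0
  row 21 [10101]: clauses=TFTTTTF -> 0
  row 22 [10110]: clauses=TFTFTTF -> 0
  row 23 [10111]: clauses=TFTFTTF -> 0
  row 24 [11000]: clauses=TFTTFTT -> 0
  row 25 [11001]: clauses=TFTTFTT -> 0
  row 26 [11010]: clauses=TFTFFTT -> 0
  row 27 [11011]: clauses=TFTFFTT -> 0
  row 28 [11100]: clauses=TFTTTTF -> 0
  row 29 [11101]: clauses=TFTTTTF -> 0
  row 30 [11110]: clauses=TFTFTTF -> 0
  row 31 [11111]: clauses=TFTFTTF -> 0
Full result column, 8 rows per line (x1,x2 fixed per line; x3,x4,x5 runs 000..111 left to right):
  rows 0-7 [x1,x2=00]: 00000000  (ones: 0)
  rows 8-15 [x1,x2=01]: 00000000  (ones: 0)
  rows 16-23 [x1,x2=10]: 00000000  (ones: 0)
  rows 24-31 [x1,x2=11]: 00000000  (ones: 0)
Satisfying assignments = 0+0+0+0 = 0

0


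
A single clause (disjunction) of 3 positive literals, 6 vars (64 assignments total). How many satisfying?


Step 1: Total=2^6=64
Step 2: Unsat when all 3 false: 2^3=8
Step 3: Sat=64-8=56

56


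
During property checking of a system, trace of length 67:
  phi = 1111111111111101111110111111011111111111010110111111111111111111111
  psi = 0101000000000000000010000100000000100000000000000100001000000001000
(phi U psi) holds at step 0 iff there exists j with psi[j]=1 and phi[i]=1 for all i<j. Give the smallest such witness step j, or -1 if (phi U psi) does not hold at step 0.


(phi U psi) at 0: need smallest j with psi[j]=1 and phi[i]=1 for all i in [0,j).
Scan from step 0:
  step 0: phi=1, psi=0 -> continue
  step 1: psi=1 and phi held for [0,1) -> witness found
Witness step = 1

1


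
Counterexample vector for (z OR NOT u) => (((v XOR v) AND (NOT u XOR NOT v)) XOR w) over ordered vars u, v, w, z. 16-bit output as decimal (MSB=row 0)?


F1 = (z OR NOT u)
F2 = (((v XOR v) AND (NOT u XOR NOT v)) XOR w)
Counterexample to F1=>F2 is where F1=1 and F2=0.
Evaluate each row (bits = u,v,w,z, MSB first):
  row 0 [0000]: F1=1 F2=0 -> F1&~F2 -> 1
  row 1 [0001]: F1=1 F2=0 -> F1&~F2 -> 1
  row 2 [0010]: F1=1 F2=1 -> F1&~F2 -> 0
  row 3 [0011]: F1=1 F2=1 -> F1&~F2 -> 0
  row 4 [0100]: F1=1 F2=0 -> F1&~F2 -> 1
  row 5 [0101]: F1=1 F2=0 -> F1&~F2 -> 1
  row 6 [0110]: F1=1 F2=1 -> F1&~F2 -> 0
  row 7 [0111]: F1=1 F2=1 -> F1&~F2 -> 0
  row 8 [1000]: F1=0 F2=0 -> F1&~F2 -> 0
  row 9 [1001]: F1=1 F2=0 -> F1&~F2 -> 1
  row 10 [1010]: F1=0 F2=1 -> F1&~F2 -> 0
  row 11 [1011]: F1=1 F2=1 -> F1&~F2 -> 0
  row 12 [1100]: F1=0 F2=0 -> F1&~F2 -> 0
  row 13 [1101]: F1=1 F2=0 -> F1&~F2 -> 1
  row 14 [1110]: F1=0 F2=1 -> F1&~F2 -> 0
  row 15 [1111]: F1=1 F2=1 -> F1&~F2 -> 0
Full result column, 4 rows per line (u,v fixed per line; w,z runs 00..11 left to right):
  rows 0-3 [u,v=00]: 1100  = hex C
  rows 4-7 [u,v=01]: 1100  = hex C
  rows 8-11 [u,v=10]: 0100  = hex 4
  rows 12-15 [u,v=11]: 0100  = hex 4
Counterexample vector (row 0 .. row 15) = 1100110001000100
Output column grouped in 4s = 1100 1100 0100 0100 = 0xCC44
Convert to decimal digit by digit (value = value*16 + digit):
  C -> 12
  12*16 + 12 (C) = 204
  204*16 + 4 = 3268
  3268*16 + 4 = 52292
Decimal = 52292

52292


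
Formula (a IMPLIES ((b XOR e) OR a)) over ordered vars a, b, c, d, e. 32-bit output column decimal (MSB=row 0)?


Formula: (a IMPLIES ((b XOR e) OR a)) over a, b, c, d, e (32 rows)
Evaluate each row (bits = a,b,c,d,e, MSB first):
  row 0 [00000]: (0 IMPLIES ((0 XOR 0) OR 0)) -> 1
  row 1 [00001]: (0 IMPLIES ((0 XOR 1) OR 0)) -> 1
  row 2 [00010]: (0 IMPLIES ((0 XOR 0) OR 0)) -> 1
  row 3 [00011]: (0 IMPLIES ((0 XOR 1) OR 0)) -> 1
  row 4 [00100]: (0 IMPLIES ((0 XOR 0) OR 0)) -> 1
  row 5 [00101]: (0 IMPLIES ((0 XOR 1) OR 0)) -> 1
  row 6 [00110]: (0 IMPLIES ((0 XOR 0) OR 0)) -> 1
  row 7 [00111]: (0 IMPLIES ((0 XOR 1) OR 0)) -> 1
  row 8 [01000]: (0 IMPLIES ((1 XOR 0) OR 0)) -> 1
  row 9 [01001]: (0 IMPLIES ((1 XOR 1) OR 0)) -> 1
  row 10 [01010]: (0 IMPLIES ((1 XOR 0) OR 0)) -> 1
  row 11 [01011]: (0 IMPLIES ((1 XOR 1) OR 0)) -> 1
  row 12 [01100]: (0 IMPLIES ((1 XOR 0) OR 0)) -> 1
  row 13 [01101]: (0 IMPLIES ((1 XOR 1) OR 0)) -> 1
  row 14 [01110]: (0 IMPLIES ((1 XOR 0) OR 0)) -> 1
  row 15 [01111]: (0 IMPLIES ((1 XOR 1) OR 0)) -> 1
  row 16 [10000]: (1 IMPLIES ((0 XOR 0) OR 1)) -> 1
  row 17 [10001]: (1 IMPLIES ((0 XOR 1) OR 1)) -> 1
  row 18 [10010]: (1 IMPLIES ((0 XOR 0) OR 1)) -> 1
  row 19 [10011]: (1 IMPLIES ((0 XOR 1) OR 1)) -> 1
  row 20 [10100]: (1 IMPLIES ((0 XOR 0) OR 1)) -> 1
  row 21 [10101]: (1 IMPLIES ((0 XOR 1) OR 1)) -> 1
  row 22 [10110]: (1 IMPLIES ((0 XOR 0) OR 1)) -> 1
  row 23 [10111]: (1 IMPLIES ((0 XOR 1) OR 1)) -> 1
  row 24 [11000]: (1 IMPLIES ((1 XOR 0) OR 1)) -> 1
  row 25 [11001]: (1 IMPLIES ((1 XOR 1) OR 1)) -> 1
  row 26 [11010]: (1 IMPLIES ((1 XOR 0) OR 1)) -> 1
  row 27 [11011]: (1 IMPLIES ((1 XOR 1) OR 1)) -> 1
  row 28 [11100]: (1 IMPLIES ((1 XOR 0) OR 1)) -> 1
  row 29 [11101]: (1 IMPLIES ((1 XOR 1) OR 1)) -> 1
  row 30 [11110]: (1 IMPLIES ((1 XOR 0) OR 1)) -> 1
  row 31 [11111]: (1 IMPLIES ((1 XOR 1) OR 1)) -> 1
Full result column, 4 rows per line (a,b,c fixed per line; d,e runs 00..11 left to right):
  rows 0-3 [a,b,c=000]: 1111  = hex F
  rows 4-7 [a,b,c=001]: 1111  = hex F
  rows 8-11 [a,b,c=010]: 1111  = hex F
  rows 12-15 [a,b,c=011]: 1111  = hex F
  rows 16-19 [a,b,c=100]: 1111  = hex F
  rows 20-23 [a,b,c=101]: 1111  = hex F
  rows 24-27 [a,b,c=110]: 1111  = hex F
  rows 28-31 [a,b,c=111]: 1111  = hex F
Output column (row 0 .. row 31) = 11111111111111111111111111111111
Output column grouped in 4s = 1111 1111 1111 1111 1111 1111 1111 1111 = 0xFFFFFFFF
Convert to decimal digit by digit (value = value*16 + digit):
  F -> 15
  15*16 + 15 (F) = 255
  255*16 + 15 (F) = 4095
  4095*16 + 15 (F) = 65535
  65535*16 + 15 (F) = 1048575
  1048575*16 + 15 (F) = 16777215
  16777215*16 + 15 (F) = 268435455
  268435455*16 + 15 (F) = 4294967295
Decimal = 4294967295

4294967295


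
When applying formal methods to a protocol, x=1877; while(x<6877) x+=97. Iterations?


Step 1: x goes from 1877 toward 6877 by 97; the body runs while x<6877, so iterations = ceil((bound-start)/step)
Step 2: Distance=5000
Step 3: ceil(5000/97)=52

52


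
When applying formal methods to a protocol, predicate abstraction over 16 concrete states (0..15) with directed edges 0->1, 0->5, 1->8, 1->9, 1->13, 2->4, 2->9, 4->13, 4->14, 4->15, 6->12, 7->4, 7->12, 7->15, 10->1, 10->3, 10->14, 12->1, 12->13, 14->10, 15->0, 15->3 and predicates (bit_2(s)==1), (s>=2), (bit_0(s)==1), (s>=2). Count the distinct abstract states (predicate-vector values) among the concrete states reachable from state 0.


BFS from 0:
Concrete reachable: {0, 1, 5, 8, 9, 13}
Abstract via predicates (bit_2(s)==1), (s>=2), (bit_0(s)==1), (s>=2):
  (0,0,0,0) <- {0}
  (0,0,1,0) <- {1}
  (0,1,0,1) <- {8}
  (0,1,1,1) <- {9}
  (1,1,1,1) <- {5, 13}
Distinct abstract states = 5

5


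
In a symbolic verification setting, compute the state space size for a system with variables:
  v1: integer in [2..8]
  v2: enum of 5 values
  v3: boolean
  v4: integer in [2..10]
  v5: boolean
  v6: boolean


State space = product of domain sizes of all variables.
Domain sizes:
  v1 (integer in [2..8]): 7
  v2 (enum of 5 values): 5
  v3 (boolean): 2
  v4 (integer in [2..10]): 9
  v5 (boolean): 2
  v6 (boolean): 2
Product = 7 * 5 * 2 * 9 * 2 * 2 = 2520

2520


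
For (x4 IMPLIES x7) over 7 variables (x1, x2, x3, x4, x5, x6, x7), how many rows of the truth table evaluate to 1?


Formula: (x4 IMPLIES x7) over 7 vars (128 rows)
Evaluate each row (x1, x2, x3, x4, x5, x6, x7 as bits, MSB first):
  row 0 [0000000]: (0 IMPLIES 0) -> 1
  row 1 [0000001]: (0 IMPLIES 1) -> 1
  row 2 [0000010]: (0 IMPLIES 0) -> 1
  row 3 [0000011]: (0 IMPLIES 1) -> 1
  row 4 [0000100]: (0 IMPLIES 0) -> 1
  (every remaining row is evaluated the same way; all 128 results are listed next)
Full result column, 8 rows per line (x1,x2,x3,x4 fixed per line; x5,x6,x7 runs 000..111 left to right):
  rows 0-7 [x1,x2,x3,x4=0000]: 11111111  (ones: 8)
  rows 8-15 [x1,x2,x3,x4=0001]: 01010101  (ones: 4)
  rows 16-23 [x1,x2,x3,x4=0010]: 11111111  (ones: 8)
  rows 24-31 [x1,x2,x3,x4=0011]: 01010101  (ones: 4)
  rows 32-39 [x1,x2,x3,x4=0100]: 11111111  (ones: 8)
  rows 40-47 [x1,x2,x3,x4=0101]: 01010101  (ones: 4)
  rows 48-55 [x1,x2,x3,x4=0110]: 11111111  (ones: 8)
  rows 56-63 [x1,x2,x3,x4=0111]: 01010101  (ones: 4)
  rows 64-71 [x1,x2,x3,x4=1000]: 11111111  (ones: 8)
  rows 72-79 [x1,x2,x3,x4=1001]: 01010101  (ones: 4)
  rows 80-87 [x1,x2,x3,x4=1010]: 11111111  (ones: 8)
  rows 88-95 [x1,x2,x3,x4=1011]: 01010101  (ones: 4)
  rows 96-103 [x1,x2,x3,x4=1100]: 11111111  (ones: 8)
  rows 104-111 [x1,x2,x3,x4=1101]: 01010101  (ones: 4)
  rows 112-119 [x1,x2,x3,x4=1110]: 11111111  (ones: 8)
  rows 120-127 [x1,x2,x3,x4=1111]: 01010101  (ones: 4)
Count of 1-rows = 8+4+8+4+8+4+8+4+8+4+8+4+8+4+8+4 = 96

96


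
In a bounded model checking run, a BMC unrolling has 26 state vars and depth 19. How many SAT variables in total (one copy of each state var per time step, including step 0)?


BMC unrolls to depth k, creating one copy of each state var for steps 0..k.
Step count = 19 + 1 = 20 (steps 0 through 19)
Vars per step = 26
Total = 26 * 20 = 520

520


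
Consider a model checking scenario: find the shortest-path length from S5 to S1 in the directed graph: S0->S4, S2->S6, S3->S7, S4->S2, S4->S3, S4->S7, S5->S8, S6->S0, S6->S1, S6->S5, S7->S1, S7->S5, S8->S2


BFS layer-by-layer from S5:
  dist 0: {S5}
  dist 1: {S8}
  dist 2: {S2}
  dist 3: {S6}
  dist 4: {S0, S1}
  -> S1 reached at distance 4
Shortest path length = 4

4


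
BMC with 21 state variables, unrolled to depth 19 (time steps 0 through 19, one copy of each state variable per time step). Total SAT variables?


BMC unrolls to depth k, creating one copy of each state var for steps 0..k.
Step count = 19 + 1 = 20 (steps 0 through 19)
Vars per step = 21
Total = 21 * 20 = 420

420


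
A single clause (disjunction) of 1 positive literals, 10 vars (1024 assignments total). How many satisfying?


Step 1: Total=2^10=1024
Step 2: Unsat when all 1 false: 2^9=512
Step 3: Sat=1024-512=512

512


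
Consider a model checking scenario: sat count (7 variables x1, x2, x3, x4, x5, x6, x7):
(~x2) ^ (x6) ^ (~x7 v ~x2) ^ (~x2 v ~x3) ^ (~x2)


CNF with 5 clauses over 7 vars (128 assignments).
An assignment satisfies CNF iff every clause has >=1 true literal.
Check each row (bits = x1,x2,x3,x4,x5,x6,x7; clause T/F shown):
  row 0 [0000000]: clauses=TFTTT -> 0
  row 1 [0000001]: clauses=TFTTT -> 0
  row 2 [0000010]: clauses=TTTTT -> 1
  row 3 [0000011]: clauses=TTTTT -> 1
  row 4 [0000100]: clauses=TFTTT -> 0
  (every remaining row is evaluated the same way; all 128 results are listed next)
Full result column, 8 rows per line (x1,x2,x3,x4 fixed per line; x5,x6,x7 runs 000..111 left to right):
  rows 0-7 [x1,x2,x3,x4=0000]: 00110011  (ones: 4)
  rows 8-15 [x1,x2,x3,x4=0001]: 00110011  (ones: 4)
  rows 16-23 [x1,x2,x3,x4=0010]: 00110011  (ones: 4)
  rows 24-31 [x1,x2,x3,x4=0011]: 00110011  (ones: 4)
  rows 32-39 [x1,x2,x3,x4=0100]: 00000000  (ones: 0)
  rows 40-47 [x1,x2,x3,x4=0101]: 00000000  (ones: 0)
  rows 48-55 [x1,x2,x3,x4=0110]: 00000000  (ones: 0)
  rows 56-63 [x1,x2,x3,x4=0111]: 00000000  (ones: 0)
  rows 64-71 [x1,x2,x3,x4=1000]: 00110011  (ones: 4)
  rows 72-79 [x1,x2,x3,x4=1001]: 00110011  (ones: 4)
  rows 80-87 [x1,x2,x3,x4=1010]: 00110011  (ones: 4)
  rows 88-95 [x1,x2,x3,x4=1011]: 00110011  (ones: 4)
  rows 96-103 [x1,x2,x3,x4=1100]: 00000000  (ones: 0)
  rows 104-111 [x1,x2,x3,x4=1101]: 00000000  (ones: 0)
  rows 112-119 [x1,x2,x3,x4=1110]: 00000000  (ones: 0)
  rows 120-127 [x1,x2,x3,x4=1111]: 00000000  (ones: 0)
Satisfying assignments = 4+4+4+4+0+0+0+0+4+4+4+4+0+0+0+0 = 32

32


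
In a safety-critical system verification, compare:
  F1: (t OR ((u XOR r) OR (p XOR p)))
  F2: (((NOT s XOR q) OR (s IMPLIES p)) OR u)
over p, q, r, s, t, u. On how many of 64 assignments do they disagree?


F1 = (t OR ((u XOR r) OR (p XOR p)))
F2 = (((NOT s XOR q) OR (s IMPLIES p)) OR u)
Evaluate both on each of 64 rows (bits = p,q,r,s,t,u):
  row 0 [000000]: F1=0 F2=1 (differ) -> 1
  row 1 [000001]: F1=1 F2=1 -> 0
  row 2 [000010]: F1=1 F2=1 -> 0
  row 3 [000011]: F1=1 F2=1 -> 0
  row 4 [000100]: F1=0 F2=0 -> 0
  (every remaining row is evaluated the same way; all 64 results are listed next)
Full result column, 8 rows per line (p,q,r fixed per line; s,t,u runs 000..111 left to right):
  rows 0-7 [p,q,r=000]: 10000010  (ones: 2)
  rows 8-15 [p,q,r=001]: 01001110  (ones: 4)
  rows 16-23 [p,q,r=010]: 10001000  (ones: 2)
  rows 24-31 [p,q,r=011]: 01000100  (ones: 2)
  rows 32-39 [p,q,r=100]: 10001000  (ones: 2)
  rows 40-47 [p,q,r=101]: 01000100  (ones: 2)
  rows 48-55 [p,q,r=110]: 10001000  (ones: 2)
  rows 56-63 [p,q,r=111]: 01000100  (ones: 2)
Disagreements = 2+4+2+2+2+2+2+2 = 18

18


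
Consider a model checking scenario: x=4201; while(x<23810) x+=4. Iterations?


Step 1: x goes from 4201 toward 23810 by 4; the body runs while x<23810, so iterations = ceil((bound-start)/step)
Step 2: Distance=19609
Step 3: ceil(19609/4)=4903

4903


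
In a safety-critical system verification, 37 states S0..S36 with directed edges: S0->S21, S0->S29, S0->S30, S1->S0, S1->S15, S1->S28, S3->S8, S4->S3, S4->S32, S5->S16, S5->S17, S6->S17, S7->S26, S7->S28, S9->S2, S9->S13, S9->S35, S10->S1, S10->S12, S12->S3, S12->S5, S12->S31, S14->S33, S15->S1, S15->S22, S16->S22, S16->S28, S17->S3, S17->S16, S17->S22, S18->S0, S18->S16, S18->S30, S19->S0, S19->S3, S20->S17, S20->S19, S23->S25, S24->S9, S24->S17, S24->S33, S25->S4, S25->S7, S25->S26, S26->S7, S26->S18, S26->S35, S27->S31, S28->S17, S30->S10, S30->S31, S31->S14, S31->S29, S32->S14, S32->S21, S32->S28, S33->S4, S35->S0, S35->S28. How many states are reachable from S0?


BFS from S0:
  layer 0: {S0}
  layer 1: {S21, S29, S30}
  layer 2: {S10, S31}
  layer 3: {S1, S12, S14}
  layer 4: {S3, S5, S15, S28, S33}
  layer 5: {S4, S8, S16, S17, S22}
  layer 6: {S32}
Reachable set: {S0, S1, S3, S4, S5, S8, S10, S12, S14, S15, S16, S17, S21, S22, S28, S29, S30, S31, S32, S33}
Count = 20

20


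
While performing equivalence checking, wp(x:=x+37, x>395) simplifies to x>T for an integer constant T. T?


Formula: wp(x:=E, P) = P[E/x] (substitute E for x in postcondition)
Step 1: Postcondition: x>395
Step 2: Substitute x+37 for x: x+37>395
Step 3: Solve for x: x > 395-37 = 358

358


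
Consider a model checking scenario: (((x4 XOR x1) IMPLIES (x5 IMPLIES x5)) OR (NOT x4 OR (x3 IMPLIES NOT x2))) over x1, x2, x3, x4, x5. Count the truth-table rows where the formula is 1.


Formula: (((x4 XOR x1) IMPLIES (x5 IMPLIES x5)) OR (NOT x4 OR (x3 IMPLIES NOT x2))) over 5 vars (32 rows)
Evaluate each row (x1, x2, x3, x4, x5 as bits, MSB first):
  row 0 [00000]: (((0 XOR 0) IMPLIES (0 IMPLIES 0)) OR (NOT 0 OR (0 IMPLIES NOT 0))) -> 1
  row 1 [00001]: (((0 XOR 0) IMPLIES (1 IMPLIES 1)) OR (NOT 0 OR (0 IMPLIES NOT 0))) -> 1
  row 2 [00010]: (((1 XOR 0) IMPLIES (0 IMPLIES 0)) OR (NOT 1 OR (0 IMPLIES NOT 0))) -> 1
  row 3 [00011]: (((1 XOR 0) IMPLIES (1 IMPLIES 1)) OR (NOT 1 OR (0 IMPLIES NOT 0))) -> 1
  row 4 [00100]: (((0 XOR 0) IMPLIES (0 IMPLIES 0)) OR (NOT 0 OR (1 IMPLIES NOT 0))) -> 1
  row 5 [00101]: (((0 XOR 0) IMPLIES (1 IMPLIES 1)) OR (NOT 0 OR (1 IMPLIES NOT 0))) -> 1
  row 6 [00110]: (((1 XOR 0) IMPLIES (0 IMPLIES 0)) OR (NOT 1 OR (1 IMPLIES NOT 0))) -> 1
  row 7 [00111]: (((1 XOR 0) IMPLIES (1 IMPLIES 1)) OR (NOT 1 OR (1 IMPLIES NOT 0))) -> 1
  row 8 [01000]: (((0 XOR 0) IMPLIES (0 IMPLIES 0)) OR (NOT 0 OR (0 IMPLIES NOT 1))) -> 1
  row 9 [01001]: (((0 XOR 0) IMPLIES (1 IMPLIES 1)) OR (NOT 0 OR (0 IMPLIES NOT 1))) -> 1
  row 10 [01010]: (((1 XOR 0) IMPLIES (0 IMPLIES 0)) OR (NOT 1 OR (0 IMPLIES NOT 1))) -> 1
  row 11 [01011]: (((1 XOR 0) IMPLIES (1 IMPLIES 1)) OR (NOT 1 OR (0 IMPLIES NOT 1))) -> 1
  row 12 [01100]: (((0 XOR 0) IMPLIES (0 IMPLIES 0)) OR (NOT 0 OR (1 IMPLIES NOT 1))) -> 1
  row 13 [01101]: (((0 XOR 0) IMPLIES (1 IMPLIES 1)) OR (NOT 0 OR (1 IMPLIES NOT 1))) -> 1
  row 14 [01110]: (((1 XOR 0) IMPLIES (0 IMPLIES 0)) OR (NOT 1 OR (1 IMPLIES NOT 1))) -> 1
  row 15 [01111]: (((1 XOR 0) IMPLIES (1 IMPLIES 1)) OR (NOT 1 OR (1 IMPLIES NOT 1))) -> 1
  row 16 [10000]: (((0 XOR 1) IMPLIES (0 IMPLIES 0)) OR (NOT 0 OR (0 IMPLIES NOT 0))) -> 1
  row 17 [10001]: (((0 XOR 1) IMPLIES (1 IMPLIES 1)) OR (NOT 0 OR (0 IMPLIES NOT 0))) -> 1
  row 18 [10010]: (((1 XOR 1) IMPLIES (0 IMPLIES 0)) OR (NOT 1 OR (0 IMPLIES NOT 0))) -> 1
  row 19 [10011]: (((1 XOR 1) IMPLIES (1 IMPLIES 1)) OR (NOT 1 OR (0 IMPLIES NOT 0))) -> 1
  row 20 [10100]: (((0 XOR 1) IMPLIES (0 IMPLIES 0)) OR (NOT 0 OR (1 IMPLIES NOT 0))) -> 1
  row 21 [10101]: (((0 XOR 1) IMPLIES (1 IMPLIES 1)) OR (NOT 0 OR (1 IMPLIES NOT 0))) -> 1
  row 22 [10110]: (((1 XOR 1) IMPLIES (0 IMPLIES 0)) OR (NOT 1 OR (1 IMPLIES NOT 0))) -> 1
  row 23 [10111]: (((1 XOR 1) IMPLIES (1 IMPLIES 1)) OR (NOT 1 OR (1 IMPLIES NOT 0))) -> 1
  row 24 [11000]: (((0 XOR 1) IMPLIES (0 IMPLIES 0)) OR (NOT 0 OR (0 IMPLIES NOT 1))) -> 1
  row 25 [11001]: (((0 XOR 1) IMPLIES (1 IMPLIES 1)) OR (NOT 0 OR (0 IMPLIES NOT 1))) -> 1
  row 26 [11010]: (((1 XOR 1) IMPLIES (0 IMPLIES 0)) OR (NOT 1 OR (0 IMPLIES NOT 1))) -> 1
  row 27 [11011]: (((1 XOR 1) IMPLIES (1 IMPLIES 1)) OR (NOT 1 OR (0 IMPLIES NOT 1))) -> 1
  row 28 [11100]: (((0 XOR 1) IMPLIES (0 IMPLIES 0)) OR (NOT 0 OR (1 IMPLIES NOT 1))) -> 1
  row 29 [11101]: (((0 XOR 1) IMPLIES (1 IMPLIES 1)) OR (NOT 0 OR (1 IMPLIES NOT 1))) -> 1
  row 30 [11110]: (((1 XOR 1) IMPLIES (0 IMPLIES 0)) OR (NOT 1 OR (1 IMPLIES NOT 1))) -> 1
  row 31 [11111]: (((1 XOR 1) IMPLIES (1 IMPLIES 1)) OR (NOT 1 OR (1 IMPLIES NOT 1))) -> 1
Full result column, 8 rows per line (x1,x2 fixed per line; x3,x4,x5 runs 000..111 left to right):
  rows 0-7 [x1,x2=00]: 11111111  (ones: 8)
  rows 8-15 [x1,x2=01]: 11111111  (ones: 8)
  rows 16-23 [x1,x2=10]: 11111111  (ones: 8)
  rows 24-31 [x1,x2=11]: 11111111  (ones: 8)
Count of 1-rows = 8+8+8+8 = 32

32


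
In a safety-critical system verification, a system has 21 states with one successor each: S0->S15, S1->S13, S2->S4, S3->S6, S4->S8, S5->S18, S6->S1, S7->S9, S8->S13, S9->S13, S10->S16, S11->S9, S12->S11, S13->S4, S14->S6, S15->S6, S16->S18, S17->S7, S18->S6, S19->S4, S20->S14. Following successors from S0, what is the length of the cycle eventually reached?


Trace from S0 until a state repeats:
  S0 -> S15 -> S6 -> S1 -> S13 -> S4 -> S8 -> S13
S13 first seen at step 4, revisited at step 7.
Cycle length = 7 - 4 = 3

3


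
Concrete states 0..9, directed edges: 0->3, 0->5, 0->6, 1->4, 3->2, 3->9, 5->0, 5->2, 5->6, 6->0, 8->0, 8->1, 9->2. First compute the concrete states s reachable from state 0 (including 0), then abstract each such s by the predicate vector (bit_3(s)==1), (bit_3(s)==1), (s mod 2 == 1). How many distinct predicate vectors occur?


BFS from 0:
Concrete reachable: {0, 2, 3, 5, 6, 9}
Abstract via predicates (bit_3(s)==1), (bit_3(s)==1), (s mod 2 == 1):
  (0,0,0) <- {0, 2, 6}
  (0,0,1) <- {3, 5}
  (1,1,1) <- {9}
Distinct abstract states = 3

3


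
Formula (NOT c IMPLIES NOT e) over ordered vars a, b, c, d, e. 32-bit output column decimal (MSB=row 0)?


Formula: (NOT c IMPLIES NOT e) over a, b, c, d, e (32 rows)
Evaluate each row (bits = a,b,c,d,e, MSB first):
  row 0 [00000]: (NOT 0 IMPLIES NOT 0) -> 1
  row 1 [00001]: (NOT 0 IMPLIES NOT 1) -> 0
  row 2 [00010]: (NOT 0 IMPLIES NOT 0) -> 1
  row 3 [00011]: (NOT 0 IMPLIES NOT 1) -> 0
  row 4 [00100]: (NOT 1 IMPLIES NOT 0) -> 1
  row 5 [00101]: (NOT 1 IMPLIES NOT 1) -> 1
  row 6 [00110]: (NOT 1 IMPLIES NOT 0) -> 1
  row 7 [00111]: (NOT 1 IMPLIES NOT 1) -> 1
  row 8 [01000]: (NOT 0 IMPLIES NOT 0) -> 1
  row 9 [01001]: (NOT 0 IMPLIES NOT 1) -> 0
  row 10 [01010]: (NOT 0 IMPLIES NOT 0) -> 1
  row 11 [01011]: (NOT 0 IMPLIES NOT 1) -> 0
  row 12 [01100]: (NOT 1 IMPLIES NOT 0) -> 1
  row 13 [01101]: (NOT 1 IMPLIES NOT 1) -> 1
  row 14 [01110]: (NOT 1 IMPLIES NOT 0) -> 1
  row 15 [01111]: (NOT 1 IMPLIES NOT 1) -> 1
  row 16 [10000]: (NOT 0 IMPLIES NOT 0) -> 1
  row 17 [10001]: (NOT 0 IMPLIES NOT 1) -> 0
  row 18 [10010]: (NOT 0 IMPLIES NOT 0) -> 1
  row 19 [10011]: (NOT 0 IMPLIES NOT 1) -> 0
  row 20 [10100]: (NOT 1 IMPLIES NOT 0) -> 1
  row 21 [10101]: (NOT 1 IMPLIES NOT 1) -> 1
  row 22 [10110]: (NOT 1 IMPLIES NOT 0) -> 1
  row 23 [10111]: (NOT 1 IMPLIES NOT 1) -> 1
  row 24 [11000]: (NOT 0 IMPLIES NOT 0) -> 1
  row 25 [11001]: (NOT 0 IMPLIES NOT 1) -> 0
  row 26 [11010]: (NOT 0 IMPLIES NOT 0) -> 1
  row 27 [11011]: (NOT 0 IMPLIES NOT 1) -> 0
  row 28 [11100]: (NOT 1 IMPLIES NOT 0) -> 1
  row 29 [11101]: (NOT 1 IMPLIES NOT 1) -> 1
  row 30 [11110]: (NOT 1 IMPLIES NOT 0) -> 1
  row 31 [11111]: (NOT 1 IMPLIES NOT 1) -> 1
Full result column, 4 rows per line (a,b,c fixed per line; d,e runs 00..11 left to right):
  rows 0-3 [a,b,c=000]: 1010  = hex A
  rows 4-7 [a,b,c=001]: 1111  = hex F
  rows 8-11 [a,b,c=010]: 1010  = hex A
  rows 12-15 [a,b,c=011]: 1111  = hex F
  rows 16-19 [a,b,c=100]: 1010  = hex A
  rows 20-23 [a,b,c=101]: 1111  = hex F
  rows 24-27 [a,b,c=110]: 1010  = hex A
  rows 28-31 [a,b,c=111]: 1111  = hex F
Output column (row 0 .. row 31) = 10101111101011111010111110101111
Output column grouped in 4s = 1010 1111 1010 1111 1010 1111 1010 1111 = 0xAFAFAFAF
Convert to decimal digit by digit (value = value*16 + digit):
  A -> 10
  10*16 + 15 (F) = 175
  175*16 + 10 (A) = 2810
  2810*16 + 15 (F) = 44975
  44975*16 + 10 (A) = 719610
  719610*16 + 15 (F) = 11513775
  11513775*16 + 10 (A) = 184220410
  184220410*16 + 15 (F) = 2947526575
Decimal = 2947526575

2947526575
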